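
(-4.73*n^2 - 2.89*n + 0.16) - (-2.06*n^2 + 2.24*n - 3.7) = -2.67*n^2 - 5.13*n + 3.86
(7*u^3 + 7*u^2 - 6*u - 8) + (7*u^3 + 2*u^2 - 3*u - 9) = 14*u^3 + 9*u^2 - 9*u - 17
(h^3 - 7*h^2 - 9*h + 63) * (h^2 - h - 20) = h^5 - 8*h^4 - 22*h^3 + 212*h^2 + 117*h - 1260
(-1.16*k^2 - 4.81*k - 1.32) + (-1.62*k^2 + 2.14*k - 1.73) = -2.78*k^2 - 2.67*k - 3.05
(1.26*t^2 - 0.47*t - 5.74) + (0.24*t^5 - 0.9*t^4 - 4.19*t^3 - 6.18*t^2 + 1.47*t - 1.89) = 0.24*t^5 - 0.9*t^4 - 4.19*t^3 - 4.92*t^2 + 1.0*t - 7.63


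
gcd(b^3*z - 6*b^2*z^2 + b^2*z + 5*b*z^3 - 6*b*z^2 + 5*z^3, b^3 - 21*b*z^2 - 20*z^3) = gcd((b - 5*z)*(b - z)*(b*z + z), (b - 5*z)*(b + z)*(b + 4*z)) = -b + 5*z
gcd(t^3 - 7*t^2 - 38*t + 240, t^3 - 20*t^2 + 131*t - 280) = t^2 - 13*t + 40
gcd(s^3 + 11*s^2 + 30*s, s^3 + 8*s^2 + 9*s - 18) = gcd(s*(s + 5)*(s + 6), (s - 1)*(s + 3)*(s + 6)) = s + 6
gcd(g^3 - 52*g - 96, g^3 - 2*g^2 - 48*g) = g^2 - 2*g - 48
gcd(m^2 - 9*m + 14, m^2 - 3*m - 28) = m - 7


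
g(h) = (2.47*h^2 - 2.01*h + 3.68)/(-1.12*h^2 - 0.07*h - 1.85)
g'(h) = (2.24*h + 0.07)*(2.47*h^2 - 2.01*h + 3.68)/(-1.12*h^2 - 0.07*h - 1.85)^2 + (4.94*h - 2.01)/(-1.12*h^2 - 0.07*h - 1.85) = (-2.4241*h^2 - 0.895799999999999*h + 3.9761)/(1.2544*h^4 + 0.1568*h^3 + 4.1489*h^2 + 0.259*h + 3.4225)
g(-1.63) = -2.87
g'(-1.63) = -0.05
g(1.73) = -1.43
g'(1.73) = -0.17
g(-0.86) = -2.76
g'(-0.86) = 0.43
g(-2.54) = -2.78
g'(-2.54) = -0.12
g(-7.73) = -2.44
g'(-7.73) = -0.03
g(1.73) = -1.43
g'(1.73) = -0.17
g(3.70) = -1.72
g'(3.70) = -0.11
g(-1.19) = -2.85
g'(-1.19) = 0.14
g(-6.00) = -2.51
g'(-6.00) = -0.04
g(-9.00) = -2.41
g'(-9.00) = -0.02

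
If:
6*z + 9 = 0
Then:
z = -3/2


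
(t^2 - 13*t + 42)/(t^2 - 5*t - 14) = (t - 6)/(t + 2)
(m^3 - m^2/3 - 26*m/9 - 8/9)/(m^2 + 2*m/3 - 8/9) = (3*m^2 - 5*m - 2)/(3*m - 2)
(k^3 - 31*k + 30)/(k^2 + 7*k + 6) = (k^2 - 6*k + 5)/(k + 1)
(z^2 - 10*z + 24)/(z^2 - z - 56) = (-z^2 + 10*z - 24)/(-z^2 + z + 56)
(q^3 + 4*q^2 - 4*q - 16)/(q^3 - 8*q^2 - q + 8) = (q^3 + 4*q^2 - 4*q - 16)/(q^3 - 8*q^2 - q + 8)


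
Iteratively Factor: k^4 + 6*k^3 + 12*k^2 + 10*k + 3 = (k + 1)*(k^3 + 5*k^2 + 7*k + 3) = (k + 1)*(k + 3)*(k^2 + 2*k + 1) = (k + 1)^2*(k + 3)*(k + 1)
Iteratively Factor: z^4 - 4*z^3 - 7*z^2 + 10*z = (z - 5)*(z^3 + z^2 - 2*z) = (z - 5)*(z + 2)*(z^2 - z) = z*(z - 5)*(z + 2)*(z - 1)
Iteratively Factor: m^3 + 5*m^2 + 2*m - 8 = (m + 4)*(m^2 + m - 2) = (m - 1)*(m + 4)*(m + 2)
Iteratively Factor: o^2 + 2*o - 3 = (o + 3)*(o - 1)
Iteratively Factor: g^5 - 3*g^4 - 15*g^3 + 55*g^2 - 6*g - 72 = (g - 3)*(g^4 - 15*g^2 + 10*g + 24) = (g - 3)*(g - 2)*(g^3 + 2*g^2 - 11*g - 12) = (g - 3)*(g - 2)*(g + 4)*(g^2 - 2*g - 3) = (g - 3)*(g - 2)*(g + 1)*(g + 4)*(g - 3)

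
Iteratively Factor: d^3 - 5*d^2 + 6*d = (d - 2)*(d^2 - 3*d) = (d - 3)*(d - 2)*(d)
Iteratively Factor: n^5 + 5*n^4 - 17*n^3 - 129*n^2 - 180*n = (n + 3)*(n^4 + 2*n^3 - 23*n^2 - 60*n) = (n - 5)*(n + 3)*(n^3 + 7*n^2 + 12*n) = n*(n - 5)*(n + 3)*(n^2 + 7*n + 12) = n*(n - 5)*(n + 3)*(n + 4)*(n + 3)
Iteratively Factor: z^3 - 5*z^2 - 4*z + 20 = (z - 5)*(z^2 - 4) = (z - 5)*(z + 2)*(z - 2)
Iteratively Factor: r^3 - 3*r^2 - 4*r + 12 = (r - 2)*(r^2 - r - 6) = (r - 2)*(r + 2)*(r - 3)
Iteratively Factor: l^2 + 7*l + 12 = (l + 3)*(l + 4)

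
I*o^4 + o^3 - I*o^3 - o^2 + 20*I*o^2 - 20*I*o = o*(o - 5*I)*(o + 4*I)*(I*o - I)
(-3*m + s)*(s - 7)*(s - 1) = -3*m*s^2 + 24*m*s - 21*m + s^3 - 8*s^2 + 7*s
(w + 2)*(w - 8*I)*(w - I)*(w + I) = w^4 + 2*w^3 - 8*I*w^3 + w^2 - 16*I*w^2 + 2*w - 8*I*w - 16*I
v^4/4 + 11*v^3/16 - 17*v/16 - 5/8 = (v/4 + 1/2)*(v - 5/4)*(v + 1)^2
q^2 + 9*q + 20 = (q + 4)*(q + 5)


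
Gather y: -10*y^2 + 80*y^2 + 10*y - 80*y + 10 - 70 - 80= 70*y^2 - 70*y - 140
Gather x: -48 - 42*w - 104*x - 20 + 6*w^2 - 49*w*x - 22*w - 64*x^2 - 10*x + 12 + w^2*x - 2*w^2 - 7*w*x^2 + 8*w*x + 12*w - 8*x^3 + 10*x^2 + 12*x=4*w^2 - 52*w - 8*x^3 + x^2*(-7*w - 54) + x*(w^2 - 41*w - 102) - 56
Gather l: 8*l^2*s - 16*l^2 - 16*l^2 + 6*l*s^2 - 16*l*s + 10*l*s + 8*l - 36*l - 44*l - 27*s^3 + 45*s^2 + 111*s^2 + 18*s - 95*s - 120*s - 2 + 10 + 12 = l^2*(8*s - 32) + l*(6*s^2 - 6*s - 72) - 27*s^3 + 156*s^2 - 197*s + 20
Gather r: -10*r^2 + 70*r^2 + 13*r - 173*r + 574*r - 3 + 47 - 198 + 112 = 60*r^2 + 414*r - 42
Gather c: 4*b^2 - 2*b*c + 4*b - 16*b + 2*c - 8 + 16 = 4*b^2 - 12*b + c*(2 - 2*b) + 8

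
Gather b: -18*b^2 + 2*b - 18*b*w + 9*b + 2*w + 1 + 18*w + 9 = -18*b^2 + b*(11 - 18*w) + 20*w + 10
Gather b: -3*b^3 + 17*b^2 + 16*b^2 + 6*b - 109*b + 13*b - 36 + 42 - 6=-3*b^3 + 33*b^2 - 90*b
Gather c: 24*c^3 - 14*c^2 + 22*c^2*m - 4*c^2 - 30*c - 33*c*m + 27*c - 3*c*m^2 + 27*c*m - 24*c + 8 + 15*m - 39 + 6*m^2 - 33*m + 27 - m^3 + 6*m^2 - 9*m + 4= 24*c^3 + c^2*(22*m - 18) + c*(-3*m^2 - 6*m - 27) - m^3 + 12*m^2 - 27*m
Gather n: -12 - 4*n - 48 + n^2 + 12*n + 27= n^2 + 8*n - 33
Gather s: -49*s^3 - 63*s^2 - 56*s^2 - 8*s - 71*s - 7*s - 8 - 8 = -49*s^3 - 119*s^2 - 86*s - 16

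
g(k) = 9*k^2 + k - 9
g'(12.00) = 217.00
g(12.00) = 1299.00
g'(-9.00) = -161.00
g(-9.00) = 711.00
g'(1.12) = 21.16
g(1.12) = 3.41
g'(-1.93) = -33.74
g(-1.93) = 22.59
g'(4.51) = 82.18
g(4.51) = 178.57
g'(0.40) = 8.20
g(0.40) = -7.16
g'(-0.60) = -9.80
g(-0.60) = -6.36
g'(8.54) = 154.72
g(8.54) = 655.92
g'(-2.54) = -44.72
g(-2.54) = 46.52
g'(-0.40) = -6.20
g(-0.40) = -7.96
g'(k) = 18*k + 1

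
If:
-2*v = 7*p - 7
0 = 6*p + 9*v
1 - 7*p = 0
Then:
No Solution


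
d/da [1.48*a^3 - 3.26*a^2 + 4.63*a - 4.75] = 4.44*a^2 - 6.52*a + 4.63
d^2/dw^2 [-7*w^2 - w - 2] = -14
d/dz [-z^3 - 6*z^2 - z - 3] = -3*z^2 - 12*z - 1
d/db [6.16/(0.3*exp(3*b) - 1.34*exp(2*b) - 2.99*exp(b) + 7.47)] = (-5.544*exp(2*b) + 16.5088*exp(b) + 18.4184)*exp(b)/(0.3*exp(3*b) - 1.34*exp(2*b) - 2.99*exp(b) + 7.47)^2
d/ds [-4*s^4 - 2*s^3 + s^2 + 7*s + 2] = -16*s^3 - 6*s^2 + 2*s + 7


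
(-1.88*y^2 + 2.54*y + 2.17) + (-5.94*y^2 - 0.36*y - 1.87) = -7.82*y^2 + 2.18*y + 0.3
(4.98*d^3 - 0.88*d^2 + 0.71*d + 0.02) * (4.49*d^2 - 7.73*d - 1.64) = 22.3602*d^5 - 42.4466*d^4 + 1.8231*d^3 - 3.9553*d^2 - 1.319*d - 0.0328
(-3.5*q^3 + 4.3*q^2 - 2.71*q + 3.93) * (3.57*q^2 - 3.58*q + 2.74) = -12.495*q^5 + 27.881*q^4 - 34.6587*q^3 + 35.5139*q^2 - 21.4948*q + 10.7682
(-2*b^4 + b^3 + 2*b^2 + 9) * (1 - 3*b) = 6*b^5 - 5*b^4 - 5*b^3 + 2*b^2 - 27*b + 9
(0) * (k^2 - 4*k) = 0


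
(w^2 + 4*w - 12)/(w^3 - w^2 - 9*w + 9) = (w^2 + 4*w - 12)/(w^3 - w^2 - 9*w + 9)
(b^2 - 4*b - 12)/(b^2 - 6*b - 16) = (b - 6)/(b - 8)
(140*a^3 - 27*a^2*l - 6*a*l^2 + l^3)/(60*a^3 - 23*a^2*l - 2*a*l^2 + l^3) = (7*a - l)/(3*a - l)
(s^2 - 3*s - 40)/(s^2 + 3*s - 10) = (s - 8)/(s - 2)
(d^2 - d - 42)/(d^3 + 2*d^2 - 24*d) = (d - 7)/(d*(d - 4))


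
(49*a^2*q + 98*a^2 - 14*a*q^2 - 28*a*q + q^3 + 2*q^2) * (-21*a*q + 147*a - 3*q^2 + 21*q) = -1029*a^3*q^2 + 5145*a^3*q + 14406*a^3 + 147*a^2*q^3 - 735*a^2*q^2 - 2058*a^2*q + 21*a*q^4 - 105*a*q^3 - 294*a*q^2 - 3*q^5 + 15*q^4 + 42*q^3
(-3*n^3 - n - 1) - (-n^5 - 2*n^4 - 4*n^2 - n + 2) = n^5 + 2*n^4 - 3*n^3 + 4*n^2 - 3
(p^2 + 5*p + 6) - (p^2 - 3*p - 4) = 8*p + 10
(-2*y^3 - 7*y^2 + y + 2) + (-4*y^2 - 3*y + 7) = -2*y^3 - 11*y^2 - 2*y + 9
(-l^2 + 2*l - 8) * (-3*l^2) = 3*l^4 - 6*l^3 + 24*l^2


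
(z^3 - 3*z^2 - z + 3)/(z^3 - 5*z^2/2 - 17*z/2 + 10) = 2*(z^2 - 2*z - 3)/(2*z^2 - 3*z - 20)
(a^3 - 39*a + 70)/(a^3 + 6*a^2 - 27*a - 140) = (a - 2)/(a + 4)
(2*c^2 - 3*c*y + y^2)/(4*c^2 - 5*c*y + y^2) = (-2*c + y)/(-4*c + y)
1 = 1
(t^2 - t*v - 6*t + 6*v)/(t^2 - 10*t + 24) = (t - v)/(t - 4)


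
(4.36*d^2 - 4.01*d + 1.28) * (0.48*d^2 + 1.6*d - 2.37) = 2.0928*d^4 + 5.0512*d^3 - 16.1348*d^2 + 11.5517*d - 3.0336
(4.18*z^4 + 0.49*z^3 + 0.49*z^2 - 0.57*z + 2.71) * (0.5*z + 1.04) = 2.09*z^5 + 4.5922*z^4 + 0.7546*z^3 + 0.2246*z^2 + 0.7622*z + 2.8184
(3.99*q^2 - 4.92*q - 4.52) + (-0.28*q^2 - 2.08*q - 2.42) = 3.71*q^2 - 7.0*q - 6.94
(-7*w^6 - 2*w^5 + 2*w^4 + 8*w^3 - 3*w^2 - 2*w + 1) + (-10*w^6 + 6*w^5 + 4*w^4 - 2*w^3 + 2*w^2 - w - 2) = -17*w^6 + 4*w^5 + 6*w^4 + 6*w^3 - w^2 - 3*w - 1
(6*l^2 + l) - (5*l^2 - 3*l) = l^2 + 4*l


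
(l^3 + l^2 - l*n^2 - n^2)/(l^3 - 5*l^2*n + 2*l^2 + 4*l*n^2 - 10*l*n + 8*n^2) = (l^2 + l*n + l + n)/(l^2 - 4*l*n + 2*l - 8*n)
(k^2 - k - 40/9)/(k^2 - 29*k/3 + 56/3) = (k + 5/3)/(k - 7)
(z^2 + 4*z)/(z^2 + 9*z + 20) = z/(z + 5)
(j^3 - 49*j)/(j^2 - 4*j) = (j^2 - 49)/(j - 4)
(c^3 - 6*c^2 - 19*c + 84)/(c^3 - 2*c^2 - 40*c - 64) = (c^2 - 10*c + 21)/(c^2 - 6*c - 16)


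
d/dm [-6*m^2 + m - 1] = 1 - 12*m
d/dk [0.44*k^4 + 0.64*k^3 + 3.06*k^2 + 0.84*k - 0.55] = 1.76*k^3 + 1.92*k^2 + 6.12*k + 0.84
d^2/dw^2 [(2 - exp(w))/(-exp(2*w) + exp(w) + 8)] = (exp(4*w) - 7*exp(3*w) + 54*exp(2*w) - 74*exp(w) + 80)*exp(w)/(exp(6*w) - 3*exp(5*w) - 21*exp(4*w) + 47*exp(3*w) + 168*exp(2*w) - 192*exp(w) - 512)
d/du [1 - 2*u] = -2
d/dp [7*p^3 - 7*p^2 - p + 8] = 21*p^2 - 14*p - 1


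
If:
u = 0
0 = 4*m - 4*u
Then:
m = 0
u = 0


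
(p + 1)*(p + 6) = p^2 + 7*p + 6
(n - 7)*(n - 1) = n^2 - 8*n + 7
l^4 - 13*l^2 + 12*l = l*(l - 3)*(l - 1)*(l + 4)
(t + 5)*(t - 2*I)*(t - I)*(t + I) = t^4 + 5*t^3 - 2*I*t^3 + t^2 - 10*I*t^2 + 5*t - 2*I*t - 10*I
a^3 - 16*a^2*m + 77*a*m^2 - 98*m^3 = (a - 7*m)^2*(a - 2*m)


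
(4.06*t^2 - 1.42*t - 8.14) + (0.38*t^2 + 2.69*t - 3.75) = 4.44*t^2 + 1.27*t - 11.89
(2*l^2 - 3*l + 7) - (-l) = 2*l^2 - 2*l + 7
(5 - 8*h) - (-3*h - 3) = 8 - 5*h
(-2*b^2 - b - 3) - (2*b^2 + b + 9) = -4*b^2 - 2*b - 12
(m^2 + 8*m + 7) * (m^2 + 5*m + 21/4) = m^4 + 13*m^3 + 209*m^2/4 + 77*m + 147/4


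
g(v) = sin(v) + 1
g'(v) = cos(v)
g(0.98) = 1.83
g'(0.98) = 0.56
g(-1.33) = 0.03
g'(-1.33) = 0.24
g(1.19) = 1.93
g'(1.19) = 0.37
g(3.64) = 0.52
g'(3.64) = -0.88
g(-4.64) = 2.00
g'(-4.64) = -0.07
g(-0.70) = 0.36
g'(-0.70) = 0.76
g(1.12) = 1.90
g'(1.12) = 0.44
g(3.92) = 0.30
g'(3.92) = -0.71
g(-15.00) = 0.35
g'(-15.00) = -0.76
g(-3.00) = 0.86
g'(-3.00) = -0.99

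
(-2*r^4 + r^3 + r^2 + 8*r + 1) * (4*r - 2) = -8*r^5 + 8*r^4 + 2*r^3 + 30*r^2 - 12*r - 2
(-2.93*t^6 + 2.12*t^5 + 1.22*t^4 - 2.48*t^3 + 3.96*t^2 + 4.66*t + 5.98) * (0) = 0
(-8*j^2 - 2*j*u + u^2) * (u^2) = -8*j^2*u^2 - 2*j*u^3 + u^4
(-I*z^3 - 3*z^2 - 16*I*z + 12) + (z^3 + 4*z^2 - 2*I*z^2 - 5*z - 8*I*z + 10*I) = z^3 - I*z^3 + z^2 - 2*I*z^2 - 5*z - 24*I*z + 12 + 10*I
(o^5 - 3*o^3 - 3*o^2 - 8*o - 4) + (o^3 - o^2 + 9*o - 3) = o^5 - 2*o^3 - 4*o^2 + o - 7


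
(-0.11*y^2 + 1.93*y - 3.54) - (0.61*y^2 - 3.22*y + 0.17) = -0.72*y^2 + 5.15*y - 3.71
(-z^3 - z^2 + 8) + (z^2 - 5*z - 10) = -z^3 - 5*z - 2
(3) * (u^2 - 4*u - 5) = 3*u^2 - 12*u - 15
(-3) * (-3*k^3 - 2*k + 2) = 9*k^3 + 6*k - 6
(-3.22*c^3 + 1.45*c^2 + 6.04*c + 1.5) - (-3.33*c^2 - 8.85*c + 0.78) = -3.22*c^3 + 4.78*c^2 + 14.89*c + 0.72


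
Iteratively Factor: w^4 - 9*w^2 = (w - 3)*(w^3 + 3*w^2) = w*(w - 3)*(w^2 + 3*w) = w*(w - 3)*(w + 3)*(w)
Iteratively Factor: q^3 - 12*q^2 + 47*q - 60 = (q - 5)*(q^2 - 7*q + 12) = (q - 5)*(q - 4)*(q - 3)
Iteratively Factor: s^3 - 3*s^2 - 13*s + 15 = (s - 1)*(s^2 - 2*s - 15) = (s - 1)*(s + 3)*(s - 5)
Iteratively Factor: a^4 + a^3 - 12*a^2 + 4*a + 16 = (a + 4)*(a^3 - 3*a^2 + 4) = (a + 1)*(a + 4)*(a^2 - 4*a + 4) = (a - 2)*(a + 1)*(a + 4)*(a - 2)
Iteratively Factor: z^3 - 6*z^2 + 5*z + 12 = (z + 1)*(z^2 - 7*z + 12) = (z - 4)*(z + 1)*(z - 3)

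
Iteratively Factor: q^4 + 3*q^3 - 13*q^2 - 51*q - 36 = (q - 4)*(q^3 + 7*q^2 + 15*q + 9) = (q - 4)*(q + 3)*(q^2 + 4*q + 3) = (q - 4)*(q + 3)^2*(q + 1)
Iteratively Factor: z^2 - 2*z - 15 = (z + 3)*(z - 5)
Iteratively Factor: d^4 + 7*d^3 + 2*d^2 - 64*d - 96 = (d + 2)*(d^3 + 5*d^2 - 8*d - 48) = (d - 3)*(d + 2)*(d^2 + 8*d + 16) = (d - 3)*(d + 2)*(d + 4)*(d + 4)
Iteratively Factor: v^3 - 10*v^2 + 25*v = (v - 5)*(v^2 - 5*v) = (v - 5)^2*(v)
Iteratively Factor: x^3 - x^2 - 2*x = (x + 1)*(x^2 - 2*x) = x*(x + 1)*(x - 2)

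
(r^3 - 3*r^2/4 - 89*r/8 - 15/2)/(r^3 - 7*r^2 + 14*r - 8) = (8*r^2 + 26*r + 15)/(8*(r^2 - 3*r + 2))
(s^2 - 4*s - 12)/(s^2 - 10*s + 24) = (s + 2)/(s - 4)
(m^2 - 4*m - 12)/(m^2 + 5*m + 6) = (m - 6)/(m + 3)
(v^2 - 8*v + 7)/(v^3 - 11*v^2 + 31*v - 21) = 1/(v - 3)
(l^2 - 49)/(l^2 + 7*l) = (l - 7)/l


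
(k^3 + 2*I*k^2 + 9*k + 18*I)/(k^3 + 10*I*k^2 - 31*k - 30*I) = (k - 3*I)/(k + 5*I)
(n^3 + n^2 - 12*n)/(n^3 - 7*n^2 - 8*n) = (-n^2 - n + 12)/(-n^2 + 7*n + 8)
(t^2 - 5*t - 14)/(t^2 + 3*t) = (t^2 - 5*t - 14)/(t*(t + 3))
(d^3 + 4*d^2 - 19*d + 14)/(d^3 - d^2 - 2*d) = (d^2 + 6*d - 7)/(d*(d + 1))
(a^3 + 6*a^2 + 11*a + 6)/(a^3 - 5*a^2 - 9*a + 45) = (a^2 + 3*a + 2)/(a^2 - 8*a + 15)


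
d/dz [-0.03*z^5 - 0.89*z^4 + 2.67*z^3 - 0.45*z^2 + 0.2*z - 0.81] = -0.15*z^4 - 3.56*z^3 + 8.01*z^2 - 0.9*z + 0.2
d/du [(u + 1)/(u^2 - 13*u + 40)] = (u^2 - 13*u - (u + 1)*(2*u - 13) + 40)/(u^2 - 13*u + 40)^2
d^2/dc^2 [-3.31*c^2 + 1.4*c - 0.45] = -6.62000000000000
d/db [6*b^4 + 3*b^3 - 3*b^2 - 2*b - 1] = 24*b^3 + 9*b^2 - 6*b - 2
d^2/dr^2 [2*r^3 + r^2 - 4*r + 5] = 12*r + 2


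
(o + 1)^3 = o^3 + 3*o^2 + 3*o + 1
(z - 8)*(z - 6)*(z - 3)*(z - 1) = z^4 - 18*z^3 + 107*z^2 - 234*z + 144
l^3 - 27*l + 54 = (l - 3)^2*(l + 6)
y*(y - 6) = y^2 - 6*y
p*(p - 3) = p^2 - 3*p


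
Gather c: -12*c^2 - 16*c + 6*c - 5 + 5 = -12*c^2 - 10*c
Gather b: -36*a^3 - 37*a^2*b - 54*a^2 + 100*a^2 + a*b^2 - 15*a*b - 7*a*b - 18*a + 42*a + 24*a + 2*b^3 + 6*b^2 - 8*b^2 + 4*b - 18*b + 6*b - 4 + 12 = -36*a^3 + 46*a^2 + 48*a + 2*b^3 + b^2*(a - 2) + b*(-37*a^2 - 22*a - 8) + 8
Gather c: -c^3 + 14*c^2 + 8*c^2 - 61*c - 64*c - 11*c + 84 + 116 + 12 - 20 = -c^3 + 22*c^2 - 136*c + 192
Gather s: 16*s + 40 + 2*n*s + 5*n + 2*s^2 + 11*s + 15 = 5*n + 2*s^2 + s*(2*n + 27) + 55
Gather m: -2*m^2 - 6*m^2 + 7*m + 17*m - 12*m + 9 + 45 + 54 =-8*m^2 + 12*m + 108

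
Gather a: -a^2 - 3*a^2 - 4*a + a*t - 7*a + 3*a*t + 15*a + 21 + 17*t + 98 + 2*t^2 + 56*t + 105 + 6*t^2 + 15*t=-4*a^2 + a*(4*t + 4) + 8*t^2 + 88*t + 224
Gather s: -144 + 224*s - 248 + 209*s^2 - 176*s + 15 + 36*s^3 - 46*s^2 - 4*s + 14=36*s^3 + 163*s^2 + 44*s - 363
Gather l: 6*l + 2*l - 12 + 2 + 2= 8*l - 8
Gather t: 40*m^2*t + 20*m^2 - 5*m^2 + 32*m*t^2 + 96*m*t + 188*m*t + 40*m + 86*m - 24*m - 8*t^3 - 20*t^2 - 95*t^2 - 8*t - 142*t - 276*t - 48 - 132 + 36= 15*m^2 + 102*m - 8*t^3 + t^2*(32*m - 115) + t*(40*m^2 + 284*m - 426) - 144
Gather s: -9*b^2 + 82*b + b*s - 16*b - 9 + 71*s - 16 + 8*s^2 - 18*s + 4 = -9*b^2 + 66*b + 8*s^2 + s*(b + 53) - 21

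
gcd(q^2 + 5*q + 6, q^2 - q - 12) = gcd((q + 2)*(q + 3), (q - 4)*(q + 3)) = q + 3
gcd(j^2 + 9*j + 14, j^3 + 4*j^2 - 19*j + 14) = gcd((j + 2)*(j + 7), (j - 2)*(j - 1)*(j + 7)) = j + 7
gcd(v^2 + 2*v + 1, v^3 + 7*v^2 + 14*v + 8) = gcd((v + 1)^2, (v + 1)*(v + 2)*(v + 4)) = v + 1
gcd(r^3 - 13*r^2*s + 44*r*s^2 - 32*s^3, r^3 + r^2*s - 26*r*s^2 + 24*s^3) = r^2 - 5*r*s + 4*s^2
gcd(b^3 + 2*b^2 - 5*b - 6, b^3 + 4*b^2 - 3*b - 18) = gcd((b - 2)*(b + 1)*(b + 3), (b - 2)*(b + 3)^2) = b^2 + b - 6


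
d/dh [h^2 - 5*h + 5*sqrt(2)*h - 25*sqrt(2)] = 2*h - 5 + 5*sqrt(2)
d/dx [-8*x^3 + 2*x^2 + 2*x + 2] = -24*x^2 + 4*x + 2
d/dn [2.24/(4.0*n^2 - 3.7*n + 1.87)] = (8.288 - 17.92*n)/(4.0*n^2 - 3.7*n + 1.87)^2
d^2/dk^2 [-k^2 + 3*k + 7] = -2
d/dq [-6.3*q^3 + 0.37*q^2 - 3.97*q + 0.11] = -18.9*q^2 + 0.74*q - 3.97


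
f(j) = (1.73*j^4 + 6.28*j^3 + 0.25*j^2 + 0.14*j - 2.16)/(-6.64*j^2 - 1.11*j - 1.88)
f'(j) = (13.28*j + 1.11)*(1.73*j^4 + 6.28*j^3 + 0.25*j^2 + 0.14*j - 2.16)/(-6.64*j^2 - 1.11*j - 1.88)^2 + (6.92*j^3 + 18.84*j^2 + 0.5*j + 0.14)/(-6.64*j^2 - 1.11*j - 1.88) = (-22.9744*j^5 - 47.4601*j^4 - 26.9512*j^3 - 34.7671*j^2 - 29.6248*j - 2.6608)/(44.0896*j^4 + 14.7408*j^3 + 26.1985*j^2 + 4.1736*j + 3.5344)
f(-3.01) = 0.50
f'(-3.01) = 0.66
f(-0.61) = 0.91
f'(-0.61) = 0.29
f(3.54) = -6.20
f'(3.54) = -2.77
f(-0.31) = 1.08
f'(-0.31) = 0.76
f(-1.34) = 0.93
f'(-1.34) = -0.09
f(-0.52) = 0.94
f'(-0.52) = 0.47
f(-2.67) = 0.70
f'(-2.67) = 0.49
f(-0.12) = 1.19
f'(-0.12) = 0.13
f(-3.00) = 0.51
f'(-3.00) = 0.66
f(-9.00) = -12.82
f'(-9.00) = 3.79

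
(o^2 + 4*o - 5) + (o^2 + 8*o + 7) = 2*o^2 + 12*o + 2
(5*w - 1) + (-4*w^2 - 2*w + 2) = -4*w^2 + 3*w + 1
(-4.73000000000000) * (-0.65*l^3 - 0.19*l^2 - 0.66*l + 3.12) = 3.0745*l^3 + 0.8987*l^2 + 3.1218*l - 14.7576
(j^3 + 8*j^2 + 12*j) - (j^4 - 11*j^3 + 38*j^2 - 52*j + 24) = -j^4 + 12*j^3 - 30*j^2 + 64*j - 24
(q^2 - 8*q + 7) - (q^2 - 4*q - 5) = 12 - 4*q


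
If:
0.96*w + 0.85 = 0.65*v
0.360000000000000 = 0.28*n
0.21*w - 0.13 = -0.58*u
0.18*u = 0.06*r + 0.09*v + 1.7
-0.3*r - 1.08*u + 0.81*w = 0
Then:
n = 1.29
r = -16.60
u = 1.65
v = -4.52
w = -3.94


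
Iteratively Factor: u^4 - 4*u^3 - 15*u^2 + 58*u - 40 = (u - 1)*(u^3 - 3*u^2 - 18*u + 40) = (u - 1)*(u + 4)*(u^2 - 7*u + 10) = (u - 2)*(u - 1)*(u + 4)*(u - 5)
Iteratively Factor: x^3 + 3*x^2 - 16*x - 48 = (x - 4)*(x^2 + 7*x + 12) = (x - 4)*(x + 4)*(x + 3)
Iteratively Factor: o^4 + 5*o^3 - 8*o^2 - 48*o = (o - 3)*(o^3 + 8*o^2 + 16*o) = o*(o - 3)*(o^2 + 8*o + 16) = o*(o - 3)*(o + 4)*(o + 4)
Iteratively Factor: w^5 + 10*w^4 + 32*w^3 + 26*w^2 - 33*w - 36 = (w + 3)*(w^4 + 7*w^3 + 11*w^2 - 7*w - 12) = (w + 3)^2*(w^3 + 4*w^2 - w - 4) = (w - 1)*(w + 3)^2*(w^2 + 5*w + 4) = (w - 1)*(w + 1)*(w + 3)^2*(w + 4)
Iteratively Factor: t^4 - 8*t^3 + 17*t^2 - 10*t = (t - 1)*(t^3 - 7*t^2 + 10*t) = (t - 2)*(t - 1)*(t^2 - 5*t) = (t - 5)*(t - 2)*(t - 1)*(t)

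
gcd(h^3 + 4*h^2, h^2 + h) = h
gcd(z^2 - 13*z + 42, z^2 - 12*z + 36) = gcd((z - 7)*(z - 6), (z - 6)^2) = z - 6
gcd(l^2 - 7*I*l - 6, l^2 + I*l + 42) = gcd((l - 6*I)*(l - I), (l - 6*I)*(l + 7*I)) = l - 6*I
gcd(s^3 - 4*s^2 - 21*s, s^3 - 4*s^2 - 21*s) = s^3 - 4*s^2 - 21*s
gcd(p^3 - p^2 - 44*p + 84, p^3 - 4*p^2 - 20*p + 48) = p^2 - 8*p + 12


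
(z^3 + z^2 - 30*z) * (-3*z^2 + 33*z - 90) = -3*z^5 + 30*z^4 + 33*z^3 - 1080*z^2 + 2700*z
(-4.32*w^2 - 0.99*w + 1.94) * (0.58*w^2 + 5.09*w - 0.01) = -2.5056*w^4 - 22.563*w^3 - 3.8707*w^2 + 9.8845*w - 0.0194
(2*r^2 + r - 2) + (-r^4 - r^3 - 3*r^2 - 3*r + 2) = -r^4 - r^3 - r^2 - 2*r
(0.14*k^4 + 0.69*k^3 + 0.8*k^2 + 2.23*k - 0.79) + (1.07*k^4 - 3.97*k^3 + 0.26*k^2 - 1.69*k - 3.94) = 1.21*k^4 - 3.28*k^3 + 1.06*k^2 + 0.54*k - 4.73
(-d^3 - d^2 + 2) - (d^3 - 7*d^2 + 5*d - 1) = -2*d^3 + 6*d^2 - 5*d + 3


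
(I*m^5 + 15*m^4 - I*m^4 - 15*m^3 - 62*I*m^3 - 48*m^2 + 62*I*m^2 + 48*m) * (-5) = -5*I*m^5 - 75*m^4 + 5*I*m^4 + 75*m^3 + 310*I*m^3 + 240*m^2 - 310*I*m^2 - 240*m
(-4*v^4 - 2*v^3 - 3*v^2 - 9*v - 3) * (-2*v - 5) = 8*v^5 + 24*v^4 + 16*v^3 + 33*v^2 + 51*v + 15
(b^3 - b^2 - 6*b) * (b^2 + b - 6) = b^5 - 13*b^3 + 36*b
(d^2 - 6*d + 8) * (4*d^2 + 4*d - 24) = 4*d^4 - 20*d^3 - 16*d^2 + 176*d - 192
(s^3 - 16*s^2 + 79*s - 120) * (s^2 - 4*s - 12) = s^5 - 20*s^4 + 131*s^3 - 244*s^2 - 468*s + 1440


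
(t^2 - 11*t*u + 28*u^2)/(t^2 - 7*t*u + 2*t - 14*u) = (t - 4*u)/(t + 2)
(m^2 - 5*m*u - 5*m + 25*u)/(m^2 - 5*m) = (m - 5*u)/m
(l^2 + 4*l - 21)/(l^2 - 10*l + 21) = (l + 7)/(l - 7)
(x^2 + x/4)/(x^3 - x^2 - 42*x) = (x + 1/4)/(x^2 - x - 42)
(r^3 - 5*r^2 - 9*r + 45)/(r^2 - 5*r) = r - 9/r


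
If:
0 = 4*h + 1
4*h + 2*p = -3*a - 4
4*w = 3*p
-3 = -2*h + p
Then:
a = 4/3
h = -1/4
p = -7/2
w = -21/8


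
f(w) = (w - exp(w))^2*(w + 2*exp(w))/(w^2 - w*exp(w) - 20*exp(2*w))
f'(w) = (2 - 2*exp(w))*(w - exp(w))*(w + 2*exp(w))/(w^2 - w*exp(w) - 20*exp(2*w)) + (w - exp(w))^2*(w + 2*exp(w))*(w*exp(w) - 2*w + 40*exp(2*w) + exp(w))/(w^2 - w*exp(w) - 20*exp(2*w))^2 + (w - exp(w))^2*(2*exp(w) + 1)/(w^2 - w*exp(w) - 20*exp(2*w)) = (w - exp(w))*((w - exp(w))*(w + 2*exp(w))*(w*exp(w) - 2*w + 40*exp(2*w) + exp(w)) + (-2*(1 - exp(w))*(w + 2*exp(w)) - (w - exp(w))*(2*exp(w) + 1))*(-w^2 + w*exp(w) + 20*exp(2*w)))/(-w^2 + w*exp(w) + 20*exp(2*w))^2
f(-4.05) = -4.03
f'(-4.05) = 1.01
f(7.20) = -132.83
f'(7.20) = -133.79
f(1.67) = -0.29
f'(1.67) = -0.38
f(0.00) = -0.10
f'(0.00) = 0.06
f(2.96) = -1.48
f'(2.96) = -1.77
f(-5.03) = -5.02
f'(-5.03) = 1.01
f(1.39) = -0.20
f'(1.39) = -0.25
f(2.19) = -0.57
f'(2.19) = -0.73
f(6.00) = -39.41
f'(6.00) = -40.19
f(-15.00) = -15.00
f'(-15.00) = 1.00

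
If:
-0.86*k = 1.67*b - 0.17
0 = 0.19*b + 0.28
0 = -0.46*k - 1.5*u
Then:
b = -1.47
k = 3.06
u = -0.94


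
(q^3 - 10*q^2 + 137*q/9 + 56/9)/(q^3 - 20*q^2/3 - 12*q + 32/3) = (9*q^2 - 18*q - 7)/(3*(3*q^2 + 4*q - 4))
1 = 1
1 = 1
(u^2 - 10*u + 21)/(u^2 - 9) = (u - 7)/(u + 3)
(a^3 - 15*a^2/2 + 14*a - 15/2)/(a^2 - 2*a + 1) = (2*a^2 - 13*a + 15)/(2*(a - 1))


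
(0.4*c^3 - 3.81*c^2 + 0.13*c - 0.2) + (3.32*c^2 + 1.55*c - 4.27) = 0.4*c^3 - 0.49*c^2 + 1.68*c - 4.47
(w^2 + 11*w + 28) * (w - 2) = w^3 + 9*w^2 + 6*w - 56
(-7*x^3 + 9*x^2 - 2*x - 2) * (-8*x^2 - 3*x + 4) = 56*x^5 - 51*x^4 - 39*x^3 + 58*x^2 - 2*x - 8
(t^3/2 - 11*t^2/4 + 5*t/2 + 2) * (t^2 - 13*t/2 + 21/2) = t^5/2 - 6*t^4 + 205*t^3/8 - 345*t^2/8 + 53*t/4 + 21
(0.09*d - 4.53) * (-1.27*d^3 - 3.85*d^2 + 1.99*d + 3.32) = -0.1143*d^4 + 5.4066*d^3 + 17.6196*d^2 - 8.7159*d - 15.0396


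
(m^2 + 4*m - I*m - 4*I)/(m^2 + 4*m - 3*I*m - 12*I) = (m - I)/(m - 3*I)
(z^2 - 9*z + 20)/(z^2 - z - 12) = (z - 5)/(z + 3)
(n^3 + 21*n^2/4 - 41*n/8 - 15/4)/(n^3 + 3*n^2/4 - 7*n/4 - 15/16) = 2*(n + 6)/(2*n + 3)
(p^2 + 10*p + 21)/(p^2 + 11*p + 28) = (p + 3)/(p + 4)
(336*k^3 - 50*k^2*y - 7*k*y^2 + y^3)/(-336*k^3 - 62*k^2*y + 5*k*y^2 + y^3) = (-6*k + y)/(6*k + y)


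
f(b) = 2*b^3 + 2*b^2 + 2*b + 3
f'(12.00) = 914.00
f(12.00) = 3771.00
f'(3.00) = 68.00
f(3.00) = 81.00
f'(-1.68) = 12.21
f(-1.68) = -4.20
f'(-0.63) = 1.86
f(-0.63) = 2.03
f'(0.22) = 3.17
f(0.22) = 3.56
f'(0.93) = 10.91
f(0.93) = 8.20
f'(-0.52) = 1.54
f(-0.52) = 2.22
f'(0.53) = 5.81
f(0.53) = 4.92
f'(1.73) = 26.88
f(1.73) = 22.80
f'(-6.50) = 229.50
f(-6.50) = -474.75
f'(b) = 6*b^2 + 4*b + 2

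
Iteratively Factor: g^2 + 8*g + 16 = (g + 4)*(g + 4)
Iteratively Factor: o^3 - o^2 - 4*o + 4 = (o - 2)*(o^2 + o - 2) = (o - 2)*(o - 1)*(o + 2)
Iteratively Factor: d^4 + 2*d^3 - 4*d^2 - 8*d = (d + 2)*(d^3 - 4*d) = d*(d + 2)*(d^2 - 4) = d*(d + 2)^2*(d - 2)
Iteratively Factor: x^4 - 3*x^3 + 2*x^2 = (x - 2)*(x^3 - x^2) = (x - 2)*(x - 1)*(x^2) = x*(x - 2)*(x - 1)*(x)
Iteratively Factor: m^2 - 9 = (m + 3)*(m - 3)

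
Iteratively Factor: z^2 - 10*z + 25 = (z - 5)*(z - 5)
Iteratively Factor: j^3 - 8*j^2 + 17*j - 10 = (j - 1)*(j^2 - 7*j + 10) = (j - 5)*(j - 1)*(j - 2)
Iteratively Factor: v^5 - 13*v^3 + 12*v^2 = (v)*(v^4 - 13*v^2 + 12*v) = v*(v - 1)*(v^3 + v^2 - 12*v) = v*(v - 3)*(v - 1)*(v^2 + 4*v) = v*(v - 3)*(v - 1)*(v + 4)*(v)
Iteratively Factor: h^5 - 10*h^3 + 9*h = (h - 1)*(h^4 + h^3 - 9*h^2 - 9*h) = (h - 1)*(h + 3)*(h^3 - 2*h^2 - 3*h) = h*(h - 1)*(h + 3)*(h^2 - 2*h - 3) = h*(h - 1)*(h + 1)*(h + 3)*(h - 3)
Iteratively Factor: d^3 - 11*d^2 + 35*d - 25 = (d - 5)*(d^2 - 6*d + 5) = (d - 5)^2*(d - 1)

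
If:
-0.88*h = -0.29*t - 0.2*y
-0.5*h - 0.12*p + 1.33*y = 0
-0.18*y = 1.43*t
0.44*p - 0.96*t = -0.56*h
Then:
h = 0.00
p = 0.00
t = 0.00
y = 0.00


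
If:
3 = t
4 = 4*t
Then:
No Solution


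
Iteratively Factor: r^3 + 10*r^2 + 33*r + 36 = (r + 3)*(r^2 + 7*r + 12) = (r + 3)*(r + 4)*(r + 3)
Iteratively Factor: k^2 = (k)*(k)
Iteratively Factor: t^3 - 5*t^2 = (t - 5)*(t^2) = t*(t - 5)*(t)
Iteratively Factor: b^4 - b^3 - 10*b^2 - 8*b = (b)*(b^3 - b^2 - 10*b - 8) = b*(b + 2)*(b^2 - 3*b - 4) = b*(b - 4)*(b + 2)*(b + 1)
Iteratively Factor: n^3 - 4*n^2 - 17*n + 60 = (n + 4)*(n^2 - 8*n + 15) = (n - 3)*(n + 4)*(n - 5)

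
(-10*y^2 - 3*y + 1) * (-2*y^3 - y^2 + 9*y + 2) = 20*y^5 + 16*y^4 - 89*y^3 - 48*y^2 + 3*y + 2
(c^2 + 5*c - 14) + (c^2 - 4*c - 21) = 2*c^2 + c - 35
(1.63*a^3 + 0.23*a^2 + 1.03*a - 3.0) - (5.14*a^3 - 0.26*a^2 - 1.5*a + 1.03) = -3.51*a^3 + 0.49*a^2 + 2.53*a - 4.03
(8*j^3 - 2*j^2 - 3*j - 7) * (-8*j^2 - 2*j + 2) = -64*j^5 + 44*j^3 + 58*j^2 + 8*j - 14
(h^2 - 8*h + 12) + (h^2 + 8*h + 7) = 2*h^2 + 19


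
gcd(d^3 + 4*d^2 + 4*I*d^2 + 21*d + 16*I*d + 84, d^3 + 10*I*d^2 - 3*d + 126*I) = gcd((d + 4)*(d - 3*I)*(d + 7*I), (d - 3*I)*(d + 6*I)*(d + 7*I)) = d^2 + 4*I*d + 21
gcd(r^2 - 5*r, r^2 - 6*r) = r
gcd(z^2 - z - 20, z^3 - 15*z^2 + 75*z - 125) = z - 5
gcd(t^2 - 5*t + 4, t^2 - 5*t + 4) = t^2 - 5*t + 4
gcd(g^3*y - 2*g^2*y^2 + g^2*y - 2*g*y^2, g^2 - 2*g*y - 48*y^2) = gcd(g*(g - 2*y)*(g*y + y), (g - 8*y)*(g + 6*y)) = 1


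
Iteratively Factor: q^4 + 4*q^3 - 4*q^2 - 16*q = (q)*(q^3 + 4*q^2 - 4*q - 16) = q*(q + 2)*(q^2 + 2*q - 8) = q*(q - 2)*(q + 2)*(q + 4)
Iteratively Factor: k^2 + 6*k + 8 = (k + 2)*(k + 4)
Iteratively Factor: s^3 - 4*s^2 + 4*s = (s - 2)*(s^2 - 2*s) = (s - 2)^2*(s)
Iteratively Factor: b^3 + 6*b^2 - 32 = (b + 4)*(b^2 + 2*b - 8) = (b - 2)*(b + 4)*(b + 4)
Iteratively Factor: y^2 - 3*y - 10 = (y - 5)*(y + 2)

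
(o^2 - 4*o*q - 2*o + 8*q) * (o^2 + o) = o^4 - 4*o^3*q - o^3 + 4*o^2*q - 2*o^2 + 8*o*q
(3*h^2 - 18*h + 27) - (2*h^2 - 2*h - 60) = h^2 - 16*h + 87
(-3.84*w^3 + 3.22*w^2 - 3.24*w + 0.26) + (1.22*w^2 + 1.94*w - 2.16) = -3.84*w^3 + 4.44*w^2 - 1.3*w - 1.9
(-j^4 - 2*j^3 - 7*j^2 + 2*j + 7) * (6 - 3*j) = 3*j^5 + 9*j^3 - 48*j^2 - 9*j + 42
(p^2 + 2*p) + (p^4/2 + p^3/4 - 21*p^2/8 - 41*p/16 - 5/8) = p^4/2 + p^3/4 - 13*p^2/8 - 9*p/16 - 5/8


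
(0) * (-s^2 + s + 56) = 0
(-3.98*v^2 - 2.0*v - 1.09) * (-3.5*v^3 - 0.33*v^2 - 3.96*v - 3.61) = 13.93*v^5 + 8.3134*v^4 + 20.2358*v^3 + 22.6475*v^2 + 11.5364*v + 3.9349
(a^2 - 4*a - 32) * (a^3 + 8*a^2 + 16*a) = a^5 + 4*a^4 - 48*a^3 - 320*a^2 - 512*a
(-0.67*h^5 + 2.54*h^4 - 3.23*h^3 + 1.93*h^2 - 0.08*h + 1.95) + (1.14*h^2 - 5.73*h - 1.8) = -0.67*h^5 + 2.54*h^4 - 3.23*h^3 + 3.07*h^2 - 5.81*h + 0.15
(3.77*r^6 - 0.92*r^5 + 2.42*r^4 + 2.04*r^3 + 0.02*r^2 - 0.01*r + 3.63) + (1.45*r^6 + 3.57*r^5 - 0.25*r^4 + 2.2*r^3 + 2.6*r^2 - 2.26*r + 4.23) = 5.22*r^6 + 2.65*r^5 + 2.17*r^4 + 4.24*r^3 + 2.62*r^2 - 2.27*r + 7.86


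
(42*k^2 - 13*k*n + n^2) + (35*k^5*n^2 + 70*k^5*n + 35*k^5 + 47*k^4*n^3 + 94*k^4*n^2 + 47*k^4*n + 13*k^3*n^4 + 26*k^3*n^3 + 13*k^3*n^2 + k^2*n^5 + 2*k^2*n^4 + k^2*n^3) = 35*k^5*n^2 + 70*k^5*n + 35*k^5 + 47*k^4*n^3 + 94*k^4*n^2 + 47*k^4*n + 13*k^3*n^4 + 26*k^3*n^3 + 13*k^3*n^2 + k^2*n^5 + 2*k^2*n^4 + k^2*n^3 + 42*k^2 - 13*k*n + n^2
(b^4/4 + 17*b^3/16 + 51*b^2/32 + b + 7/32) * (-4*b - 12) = -b^5 - 29*b^4/4 - 153*b^3/8 - 185*b^2/8 - 103*b/8 - 21/8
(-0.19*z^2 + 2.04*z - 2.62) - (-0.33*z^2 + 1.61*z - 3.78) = 0.14*z^2 + 0.43*z + 1.16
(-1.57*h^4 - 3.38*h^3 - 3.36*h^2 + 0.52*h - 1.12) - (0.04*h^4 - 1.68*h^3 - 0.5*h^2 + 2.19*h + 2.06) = -1.61*h^4 - 1.7*h^3 - 2.86*h^2 - 1.67*h - 3.18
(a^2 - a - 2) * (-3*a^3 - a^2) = -3*a^5 + 2*a^4 + 7*a^3 + 2*a^2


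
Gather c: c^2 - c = c^2 - c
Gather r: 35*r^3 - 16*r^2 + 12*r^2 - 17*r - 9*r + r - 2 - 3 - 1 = 35*r^3 - 4*r^2 - 25*r - 6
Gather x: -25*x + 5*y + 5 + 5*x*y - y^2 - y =x*(5*y - 25) - y^2 + 4*y + 5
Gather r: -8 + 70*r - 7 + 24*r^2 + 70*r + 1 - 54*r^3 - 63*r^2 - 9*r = -54*r^3 - 39*r^2 + 131*r - 14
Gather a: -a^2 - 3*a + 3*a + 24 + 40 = 64 - a^2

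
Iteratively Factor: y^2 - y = (y - 1)*(y)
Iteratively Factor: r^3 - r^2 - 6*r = (r)*(r^2 - r - 6) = r*(r - 3)*(r + 2)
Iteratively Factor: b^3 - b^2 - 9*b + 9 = (b + 3)*(b^2 - 4*b + 3) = (b - 3)*(b + 3)*(b - 1)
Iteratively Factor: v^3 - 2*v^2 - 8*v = (v - 4)*(v^2 + 2*v) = v*(v - 4)*(v + 2)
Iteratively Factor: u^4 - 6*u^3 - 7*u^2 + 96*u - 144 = (u - 3)*(u^3 - 3*u^2 - 16*u + 48) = (u - 3)^2*(u^2 - 16) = (u - 4)*(u - 3)^2*(u + 4)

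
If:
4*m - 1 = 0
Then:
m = 1/4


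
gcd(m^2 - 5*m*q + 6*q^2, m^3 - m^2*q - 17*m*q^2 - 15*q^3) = 1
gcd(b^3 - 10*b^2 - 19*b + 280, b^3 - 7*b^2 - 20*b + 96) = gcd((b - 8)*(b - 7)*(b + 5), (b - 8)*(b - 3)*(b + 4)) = b - 8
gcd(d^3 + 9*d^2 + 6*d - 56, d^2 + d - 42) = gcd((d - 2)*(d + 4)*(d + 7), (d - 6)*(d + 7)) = d + 7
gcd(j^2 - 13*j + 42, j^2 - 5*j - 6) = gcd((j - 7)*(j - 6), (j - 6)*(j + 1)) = j - 6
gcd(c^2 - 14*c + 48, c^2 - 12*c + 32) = c - 8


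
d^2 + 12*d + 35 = (d + 5)*(d + 7)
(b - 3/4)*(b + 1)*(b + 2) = b^3 + 9*b^2/4 - b/4 - 3/2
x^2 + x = x*(x + 1)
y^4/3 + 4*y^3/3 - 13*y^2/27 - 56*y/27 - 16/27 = (y/3 + 1/3)*(y - 4/3)*(y + 1/3)*(y + 4)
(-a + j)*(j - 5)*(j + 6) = -a*j^2 - a*j + 30*a + j^3 + j^2 - 30*j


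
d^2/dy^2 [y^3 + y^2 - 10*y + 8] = 6*y + 2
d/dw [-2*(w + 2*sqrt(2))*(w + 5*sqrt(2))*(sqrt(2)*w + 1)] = -6*sqrt(2)*w^2 - 60*w - 54*sqrt(2)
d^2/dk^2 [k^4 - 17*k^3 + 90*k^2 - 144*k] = 12*k^2 - 102*k + 180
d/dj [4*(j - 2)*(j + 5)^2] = 4*(j + 5)*(3*j + 1)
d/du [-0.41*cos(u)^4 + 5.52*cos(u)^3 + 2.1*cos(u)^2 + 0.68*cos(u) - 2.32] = (1.64*cos(u)^3 - 16.56*cos(u)^2 - 4.2*cos(u) - 0.68)*sin(u)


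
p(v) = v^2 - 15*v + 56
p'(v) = 2*v - 15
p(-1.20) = 75.44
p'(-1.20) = -17.40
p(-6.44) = 194.07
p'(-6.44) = -27.88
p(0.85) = 43.97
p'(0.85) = -13.30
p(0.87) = 43.71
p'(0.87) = -13.26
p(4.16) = 10.91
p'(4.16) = -6.68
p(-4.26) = 138.05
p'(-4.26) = -23.52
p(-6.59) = 198.28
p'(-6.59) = -28.18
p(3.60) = 14.96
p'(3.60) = -7.80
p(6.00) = 2.00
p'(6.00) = -3.00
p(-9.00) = 272.00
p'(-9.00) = -33.00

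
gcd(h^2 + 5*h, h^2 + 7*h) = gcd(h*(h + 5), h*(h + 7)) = h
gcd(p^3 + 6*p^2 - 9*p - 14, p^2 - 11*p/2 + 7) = p - 2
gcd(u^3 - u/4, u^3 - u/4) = u^3 - u/4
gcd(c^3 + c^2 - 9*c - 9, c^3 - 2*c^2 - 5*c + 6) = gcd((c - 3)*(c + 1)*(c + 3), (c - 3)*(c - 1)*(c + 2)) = c - 3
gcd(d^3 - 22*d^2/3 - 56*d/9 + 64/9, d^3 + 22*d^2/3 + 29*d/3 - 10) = d - 2/3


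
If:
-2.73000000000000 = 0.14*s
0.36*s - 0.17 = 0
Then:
No Solution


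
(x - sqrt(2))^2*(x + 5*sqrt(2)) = x^3 + 3*sqrt(2)*x^2 - 18*x + 10*sqrt(2)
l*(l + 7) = l^2 + 7*l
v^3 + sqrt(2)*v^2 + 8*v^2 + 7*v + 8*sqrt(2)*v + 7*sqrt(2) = (v + 1)*(v + 7)*(v + sqrt(2))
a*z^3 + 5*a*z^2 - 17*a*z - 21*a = (z - 3)*(z + 7)*(a*z + a)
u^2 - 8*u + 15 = (u - 5)*(u - 3)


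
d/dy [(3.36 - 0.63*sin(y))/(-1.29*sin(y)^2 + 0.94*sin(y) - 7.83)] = (-0.8127*sin(y)^2 + 8.6688*sin(y) + 1.7745)*cos(y)/(1.6641*sin(y)^4 - 2.4252*sin(y)^3 + 21.085*sin(y)^2 - 14.7204*sin(y) + 61.3089)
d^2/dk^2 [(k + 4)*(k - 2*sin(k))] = 2*(k + 4)*sin(k) - 4*cos(k) + 2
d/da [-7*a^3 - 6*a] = -21*a^2 - 6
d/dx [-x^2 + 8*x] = 8 - 2*x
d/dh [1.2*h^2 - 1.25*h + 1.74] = 2.4*h - 1.25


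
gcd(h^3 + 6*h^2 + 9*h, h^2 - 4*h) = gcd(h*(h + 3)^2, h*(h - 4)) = h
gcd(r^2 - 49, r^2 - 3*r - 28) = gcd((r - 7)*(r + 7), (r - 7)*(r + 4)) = r - 7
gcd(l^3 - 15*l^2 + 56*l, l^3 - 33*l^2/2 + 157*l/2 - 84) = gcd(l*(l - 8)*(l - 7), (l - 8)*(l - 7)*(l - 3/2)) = l^2 - 15*l + 56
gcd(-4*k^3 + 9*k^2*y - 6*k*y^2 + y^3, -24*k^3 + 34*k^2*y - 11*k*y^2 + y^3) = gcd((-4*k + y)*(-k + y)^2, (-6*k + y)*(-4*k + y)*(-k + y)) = 4*k^2 - 5*k*y + y^2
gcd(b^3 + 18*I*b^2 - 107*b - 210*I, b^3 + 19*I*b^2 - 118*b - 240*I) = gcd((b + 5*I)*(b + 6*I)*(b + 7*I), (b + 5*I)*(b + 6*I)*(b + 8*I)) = b^2 + 11*I*b - 30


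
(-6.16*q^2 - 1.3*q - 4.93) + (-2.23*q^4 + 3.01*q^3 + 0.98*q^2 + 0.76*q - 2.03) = -2.23*q^4 + 3.01*q^3 - 5.18*q^2 - 0.54*q - 6.96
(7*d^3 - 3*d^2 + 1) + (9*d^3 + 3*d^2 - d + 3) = 16*d^3 - d + 4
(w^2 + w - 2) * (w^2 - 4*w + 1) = w^4 - 3*w^3 - 5*w^2 + 9*w - 2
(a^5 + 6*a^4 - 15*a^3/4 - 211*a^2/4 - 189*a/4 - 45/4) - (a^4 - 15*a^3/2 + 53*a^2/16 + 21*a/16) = a^5 + 5*a^4 + 15*a^3/4 - 897*a^2/16 - 777*a/16 - 45/4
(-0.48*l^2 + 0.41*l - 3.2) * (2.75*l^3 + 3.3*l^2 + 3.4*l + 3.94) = -1.32*l^5 - 0.4565*l^4 - 9.079*l^3 - 11.0572*l^2 - 9.2646*l - 12.608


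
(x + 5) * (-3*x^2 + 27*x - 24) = -3*x^3 + 12*x^2 + 111*x - 120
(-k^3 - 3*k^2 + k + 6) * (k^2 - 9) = -k^5 - 3*k^4 + 10*k^3 + 33*k^2 - 9*k - 54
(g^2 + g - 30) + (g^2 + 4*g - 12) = 2*g^2 + 5*g - 42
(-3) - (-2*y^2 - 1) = 2*y^2 - 2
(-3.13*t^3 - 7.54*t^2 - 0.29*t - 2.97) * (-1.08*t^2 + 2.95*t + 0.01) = 3.3804*t^5 - 1.0903*t^4 - 21.9611*t^3 + 2.2767*t^2 - 8.7644*t - 0.0297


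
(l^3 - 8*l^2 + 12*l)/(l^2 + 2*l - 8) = l*(l - 6)/(l + 4)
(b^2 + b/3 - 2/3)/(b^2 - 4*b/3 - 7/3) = (3*b - 2)/(3*b - 7)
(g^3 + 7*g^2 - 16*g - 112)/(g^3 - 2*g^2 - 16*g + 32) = (g + 7)/(g - 2)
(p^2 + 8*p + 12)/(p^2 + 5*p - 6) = (p + 2)/(p - 1)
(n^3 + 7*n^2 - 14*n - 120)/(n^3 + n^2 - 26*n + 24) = (n + 5)/(n - 1)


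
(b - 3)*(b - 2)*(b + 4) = b^3 - b^2 - 14*b + 24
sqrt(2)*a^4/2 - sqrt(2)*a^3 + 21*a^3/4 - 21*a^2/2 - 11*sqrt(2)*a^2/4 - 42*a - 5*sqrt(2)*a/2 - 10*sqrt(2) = (a/2 + 1)*(a - 4)*(a + 5*sqrt(2))*(sqrt(2)*a + 1/2)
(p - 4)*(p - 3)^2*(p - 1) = p^4 - 11*p^3 + 43*p^2 - 69*p + 36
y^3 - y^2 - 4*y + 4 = (y - 2)*(y - 1)*(y + 2)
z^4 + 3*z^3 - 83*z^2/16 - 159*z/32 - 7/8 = (z - 7/4)*(z + 1/4)*(z + 1/2)*(z + 4)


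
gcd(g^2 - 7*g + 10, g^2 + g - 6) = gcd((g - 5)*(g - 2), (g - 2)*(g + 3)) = g - 2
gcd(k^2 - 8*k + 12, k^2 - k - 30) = k - 6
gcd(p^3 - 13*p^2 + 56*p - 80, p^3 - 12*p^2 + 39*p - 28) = p - 4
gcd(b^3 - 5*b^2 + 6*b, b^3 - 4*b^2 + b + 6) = b^2 - 5*b + 6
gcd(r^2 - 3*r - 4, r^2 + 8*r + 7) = r + 1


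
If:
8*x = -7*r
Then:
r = -8*x/7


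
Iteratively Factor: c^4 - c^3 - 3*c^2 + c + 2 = (c - 2)*(c^3 + c^2 - c - 1) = (c - 2)*(c - 1)*(c^2 + 2*c + 1) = (c - 2)*(c - 1)*(c + 1)*(c + 1)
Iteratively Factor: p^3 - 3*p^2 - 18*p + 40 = (p - 2)*(p^2 - p - 20) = (p - 5)*(p - 2)*(p + 4)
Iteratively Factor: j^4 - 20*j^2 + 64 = (j - 2)*(j^3 + 2*j^2 - 16*j - 32) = (j - 2)*(j + 4)*(j^2 - 2*j - 8) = (j - 2)*(j + 2)*(j + 4)*(j - 4)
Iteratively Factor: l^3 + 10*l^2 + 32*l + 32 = (l + 2)*(l^2 + 8*l + 16) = (l + 2)*(l + 4)*(l + 4)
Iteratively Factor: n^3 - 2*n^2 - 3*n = (n + 1)*(n^2 - 3*n) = n*(n + 1)*(n - 3)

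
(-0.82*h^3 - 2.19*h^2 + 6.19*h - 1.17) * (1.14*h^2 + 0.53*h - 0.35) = -0.9348*h^5 - 2.9312*h^4 + 6.1829*h^3 + 2.7134*h^2 - 2.7866*h + 0.4095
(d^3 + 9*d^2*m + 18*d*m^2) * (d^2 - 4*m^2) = d^5 + 9*d^4*m + 14*d^3*m^2 - 36*d^2*m^3 - 72*d*m^4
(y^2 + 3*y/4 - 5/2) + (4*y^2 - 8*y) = 5*y^2 - 29*y/4 - 5/2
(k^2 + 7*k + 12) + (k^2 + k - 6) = 2*k^2 + 8*k + 6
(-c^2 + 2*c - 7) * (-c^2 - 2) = c^4 - 2*c^3 + 9*c^2 - 4*c + 14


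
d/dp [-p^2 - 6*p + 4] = -2*p - 6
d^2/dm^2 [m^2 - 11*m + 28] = 2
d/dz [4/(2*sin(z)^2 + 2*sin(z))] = -(4/tan(z) + 2*cos(z)/sin(z)^2)/(sin(z) + 1)^2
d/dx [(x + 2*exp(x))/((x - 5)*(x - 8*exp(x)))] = ((x - 5)*(x - 8*exp(x))*(2*exp(x) + 1) + (x - 5)*(x + 2*exp(x))*(8*exp(x) - 1) - (x - 8*exp(x))*(x + 2*exp(x)))/((x - 5)^2*(x - 8*exp(x))^2)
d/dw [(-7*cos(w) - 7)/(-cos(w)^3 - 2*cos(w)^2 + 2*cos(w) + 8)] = 56*(11*cos(w) + 5*cos(2*w) + cos(3*w) + 17)*sin(w)/(-8*sin(w)^2 - 5*cos(w) + cos(3*w) - 24)^2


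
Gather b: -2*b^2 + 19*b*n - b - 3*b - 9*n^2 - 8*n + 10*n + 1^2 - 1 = -2*b^2 + b*(19*n - 4) - 9*n^2 + 2*n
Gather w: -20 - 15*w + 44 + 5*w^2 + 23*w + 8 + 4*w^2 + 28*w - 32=9*w^2 + 36*w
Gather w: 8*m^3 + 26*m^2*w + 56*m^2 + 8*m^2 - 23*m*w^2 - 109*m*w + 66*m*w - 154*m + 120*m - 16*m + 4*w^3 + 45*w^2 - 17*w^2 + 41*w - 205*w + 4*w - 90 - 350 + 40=8*m^3 + 64*m^2 - 50*m + 4*w^3 + w^2*(28 - 23*m) + w*(26*m^2 - 43*m - 160) - 400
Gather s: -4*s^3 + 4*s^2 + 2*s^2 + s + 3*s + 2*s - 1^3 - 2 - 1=-4*s^3 + 6*s^2 + 6*s - 4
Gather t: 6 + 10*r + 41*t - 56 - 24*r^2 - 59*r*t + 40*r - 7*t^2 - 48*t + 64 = -24*r^2 + 50*r - 7*t^2 + t*(-59*r - 7) + 14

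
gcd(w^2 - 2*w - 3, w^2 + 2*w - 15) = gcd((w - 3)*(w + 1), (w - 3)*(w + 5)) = w - 3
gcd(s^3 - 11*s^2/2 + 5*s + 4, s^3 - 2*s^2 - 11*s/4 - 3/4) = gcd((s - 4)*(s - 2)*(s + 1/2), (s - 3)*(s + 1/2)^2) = s + 1/2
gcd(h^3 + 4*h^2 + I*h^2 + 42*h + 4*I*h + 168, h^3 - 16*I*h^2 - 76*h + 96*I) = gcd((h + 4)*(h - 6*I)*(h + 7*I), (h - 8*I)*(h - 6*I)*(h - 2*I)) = h - 6*I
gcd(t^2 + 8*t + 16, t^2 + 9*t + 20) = t + 4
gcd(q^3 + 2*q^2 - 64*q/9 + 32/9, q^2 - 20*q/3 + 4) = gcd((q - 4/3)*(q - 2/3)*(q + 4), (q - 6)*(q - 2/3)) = q - 2/3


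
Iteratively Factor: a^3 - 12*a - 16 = (a + 2)*(a^2 - 2*a - 8) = (a + 2)^2*(a - 4)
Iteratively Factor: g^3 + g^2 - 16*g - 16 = (g - 4)*(g^2 + 5*g + 4) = (g - 4)*(g + 4)*(g + 1)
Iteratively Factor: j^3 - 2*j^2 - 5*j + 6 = (j - 3)*(j^2 + j - 2) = (j - 3)*(j + 2)*(j - 1)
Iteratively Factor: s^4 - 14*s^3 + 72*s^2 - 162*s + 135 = (s - 5)*(s^3 - 9*s^2 + 27*s - 27) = (s - 5)*(s - 3)*(s^2 - 6*s + 9) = (s - 5)*(s - 3)^2*(s - 3)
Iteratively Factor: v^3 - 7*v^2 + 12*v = (v - 4)*(v^2 - 3*v) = (v - 4)*(v - 3)*(v)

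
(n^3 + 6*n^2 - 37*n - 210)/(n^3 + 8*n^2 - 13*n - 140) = (n - 6)/(n - 4)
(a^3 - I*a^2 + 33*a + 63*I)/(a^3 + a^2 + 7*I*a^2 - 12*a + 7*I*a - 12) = (a^2 - 4*I*a + 21)/(a^2 + a*(1 + 4*I) + 4*I)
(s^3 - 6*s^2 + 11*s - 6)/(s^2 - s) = s - 5 + 6/s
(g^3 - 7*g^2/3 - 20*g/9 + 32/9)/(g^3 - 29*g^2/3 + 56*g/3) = (3*g^2 + g - 4)/(3*g*(g - 7))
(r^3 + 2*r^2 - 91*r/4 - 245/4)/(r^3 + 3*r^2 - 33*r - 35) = (r^2 + 7*r + 49/4)/(r^2 + 8*r + 7)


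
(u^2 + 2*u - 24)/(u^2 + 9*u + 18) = (u - 4)/(u + 3)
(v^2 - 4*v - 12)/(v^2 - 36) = (v + 2)/(v + 6)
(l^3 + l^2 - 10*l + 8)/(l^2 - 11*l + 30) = (l^3 + l^2 - 10*l + 8)/(l^2 - 11*l + 30)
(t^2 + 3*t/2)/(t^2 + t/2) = (2*t + 3)/(2*t + 1)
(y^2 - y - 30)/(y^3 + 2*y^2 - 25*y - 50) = (y - 6)/(y^2 - 3*y - 10)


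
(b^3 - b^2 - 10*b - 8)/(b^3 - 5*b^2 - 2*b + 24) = (b + 1)/(b - 3)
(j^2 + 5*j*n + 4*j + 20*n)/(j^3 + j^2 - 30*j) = (j^2 + 5*j*n + 4*j + 20*n)/(j*(j^2 + j - 30))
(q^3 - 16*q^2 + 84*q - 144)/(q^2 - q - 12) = (q^2 - 12*q + 36)/(q + 3)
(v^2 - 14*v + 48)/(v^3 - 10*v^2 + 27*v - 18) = (v - 8)/(v^2 - 4*v + 3)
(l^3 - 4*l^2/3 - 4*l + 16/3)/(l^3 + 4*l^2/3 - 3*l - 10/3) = (3*l^2 - 10*l + 8)/(3*l^2 - 2*l - 5)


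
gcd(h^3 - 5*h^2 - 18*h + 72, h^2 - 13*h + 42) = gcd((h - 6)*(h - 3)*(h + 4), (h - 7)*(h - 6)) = h - 6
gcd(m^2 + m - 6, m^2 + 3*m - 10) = m - 2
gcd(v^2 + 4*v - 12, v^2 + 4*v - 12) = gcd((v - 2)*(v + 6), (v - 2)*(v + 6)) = v^2 + 4*v - 12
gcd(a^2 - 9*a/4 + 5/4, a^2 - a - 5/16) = a - 5/4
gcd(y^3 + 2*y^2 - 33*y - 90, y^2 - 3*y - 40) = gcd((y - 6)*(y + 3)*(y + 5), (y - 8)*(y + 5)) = y + 5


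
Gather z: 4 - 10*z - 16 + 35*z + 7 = 25*z - 5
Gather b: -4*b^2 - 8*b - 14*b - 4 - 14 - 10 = -4*b^2 - 22*b - 28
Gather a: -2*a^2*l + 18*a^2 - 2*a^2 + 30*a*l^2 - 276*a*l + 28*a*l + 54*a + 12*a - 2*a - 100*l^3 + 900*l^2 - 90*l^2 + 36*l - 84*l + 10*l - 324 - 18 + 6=a^2*(16 - 2*l) + a*(30*l^2 - 248*l + 64) - 100*l^3 + 810*l^2 - 38*l - 336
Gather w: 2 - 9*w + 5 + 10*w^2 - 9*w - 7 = 10*w^2 - 18*w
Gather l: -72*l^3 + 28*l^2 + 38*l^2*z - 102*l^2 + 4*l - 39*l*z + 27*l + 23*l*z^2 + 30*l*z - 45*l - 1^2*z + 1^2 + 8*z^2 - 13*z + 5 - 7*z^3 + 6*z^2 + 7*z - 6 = -72*l^3 + l^2*(38*z - 74) + l*(23*z^2 - 9*z - 14) - 7*z^3 + 14*z^2 - 7*z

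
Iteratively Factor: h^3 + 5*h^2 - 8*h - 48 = (h + 4)*(h^2 + h - 12) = (h + 4)^2*(h - 3)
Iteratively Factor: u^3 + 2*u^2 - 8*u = (u)*(u^2 + 2*u - 8) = u*(u + 4)*(u - 2)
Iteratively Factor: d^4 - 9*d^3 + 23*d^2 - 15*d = (d - 5)*(d^3 - 4*d^2 + 3*d) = d*(d - 5)*(d^2 - 4*d + 3) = d*(d - 5)*(d - 3)*(d - 1)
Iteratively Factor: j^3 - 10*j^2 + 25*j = (j - 5)*(j^2 - 5*j) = (j - 5)^2*(j)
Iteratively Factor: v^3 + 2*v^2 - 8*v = (v + 4)*(v^2 - 2*v) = (v - 2)*(v + 4)*(v)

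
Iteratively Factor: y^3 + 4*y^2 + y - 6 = (y - 1)*(y^2 + 5*y + 6) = (y - 1)*(y + 2)*(y + 3)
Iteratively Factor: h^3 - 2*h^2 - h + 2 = (h - 2)*(h^2 - 1) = (h - 2)*(h + 1)*(h - 1)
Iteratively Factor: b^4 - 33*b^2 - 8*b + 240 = (b + 4)*(b^3 - 4*b^2 - 17*b + 60) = (b - 5)*(b + 4)*(b^2 + b - 12) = (b - 5)*(b + 4)^2*(b - 3)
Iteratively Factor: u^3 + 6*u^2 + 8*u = (u + 4)*(u^2 + 2*u) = (u + 2)*(u + 4)*(u)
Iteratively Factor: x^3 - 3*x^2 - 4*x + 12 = (x - 3)*(x^2 - 4) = (x - 3)*(x - 2)*(x + 2)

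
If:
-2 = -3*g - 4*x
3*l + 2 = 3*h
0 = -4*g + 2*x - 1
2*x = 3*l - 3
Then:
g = 0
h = 2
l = 4/3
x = 1/2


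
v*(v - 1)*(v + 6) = v^3 + 5*v^2 - 6*v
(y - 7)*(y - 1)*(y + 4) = y^3 - 4*y^2 - 25*y + 28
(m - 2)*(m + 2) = m^2 - 4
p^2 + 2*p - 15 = (p - 3)*(p + 5)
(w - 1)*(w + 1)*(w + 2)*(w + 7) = w^4 + 9*w^3 + 13*w^2 - 9*w - 14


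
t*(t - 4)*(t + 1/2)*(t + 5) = t^4 + 3*t^3/2 - 39*t^2/2 - 10*t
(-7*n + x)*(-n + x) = 7*n^2 - 8*n*x + x^2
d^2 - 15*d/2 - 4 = (d - 8)*(d + 1/2)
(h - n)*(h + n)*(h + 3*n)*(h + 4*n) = h^4 + 7*h^3*n + 11*h^2*n^2 - 7*h*n^3 - 12*n^4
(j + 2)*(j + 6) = j^2 + 8*j + 12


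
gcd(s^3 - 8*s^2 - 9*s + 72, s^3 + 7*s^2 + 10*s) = 1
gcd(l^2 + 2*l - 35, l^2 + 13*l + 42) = l + 7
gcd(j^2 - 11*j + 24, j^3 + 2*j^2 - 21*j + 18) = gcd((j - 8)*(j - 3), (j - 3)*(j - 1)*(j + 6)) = j - 3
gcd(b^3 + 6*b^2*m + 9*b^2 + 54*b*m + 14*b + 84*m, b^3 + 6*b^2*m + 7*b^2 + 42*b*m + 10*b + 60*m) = b^2 + 6*b*m + 2*b + 12*m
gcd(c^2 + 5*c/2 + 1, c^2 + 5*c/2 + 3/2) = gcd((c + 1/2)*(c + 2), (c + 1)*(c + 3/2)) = 1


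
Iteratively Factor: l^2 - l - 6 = (l + 2)*(l - 3)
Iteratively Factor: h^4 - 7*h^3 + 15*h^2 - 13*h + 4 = (h - 1)*(h^3 - 6*h^2 + 9*h - 4) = (h - 1)^2*(h^2 - 5*h + 4) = (h - 4)*(h - 1)^2*(h - 1)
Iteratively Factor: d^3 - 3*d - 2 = (d + 1)*(d^2 - d - 2) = (d + 1)^2*(d - 2)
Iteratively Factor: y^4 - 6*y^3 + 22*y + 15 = (y - 5)*(y^3 - y^2 - 5*y - 3) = (y - 5)*(y + 1)*(y^2 - 2*y - 3) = (y - 5)*(y + 1)^2*(y - 3)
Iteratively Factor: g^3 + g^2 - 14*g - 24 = (g + 3)*(g^2 - 2*g - 8) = (g - 4)*(g + 3)*(g + 2)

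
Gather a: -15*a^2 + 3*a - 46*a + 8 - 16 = -15*a^2 - 43*a - 8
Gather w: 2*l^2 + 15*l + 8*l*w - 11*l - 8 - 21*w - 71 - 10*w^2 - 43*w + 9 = 2*l^2 + 4*l - 10*w^2 + w*(8*l - 64) - 70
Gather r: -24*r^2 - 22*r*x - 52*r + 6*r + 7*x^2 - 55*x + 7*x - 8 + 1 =-24*r^2 + r*(-22*x - 46) + 7*x^2 - 48*x - 7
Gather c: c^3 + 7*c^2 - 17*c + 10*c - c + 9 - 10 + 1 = c^3 + 7*c^2 - 8*c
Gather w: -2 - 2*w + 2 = -2*w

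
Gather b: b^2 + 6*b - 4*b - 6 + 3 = b^2 + 2*b - 3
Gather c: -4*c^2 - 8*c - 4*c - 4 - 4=-4*c^2 - 12*c - 8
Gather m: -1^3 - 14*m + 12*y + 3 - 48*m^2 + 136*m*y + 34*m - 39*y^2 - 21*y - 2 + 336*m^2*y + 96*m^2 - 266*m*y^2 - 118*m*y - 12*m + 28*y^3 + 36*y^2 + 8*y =m^2*(336*y + 48) + m*(-266*y^2 + 18*y + 8) + 28*y^3 - 3*y^2 - y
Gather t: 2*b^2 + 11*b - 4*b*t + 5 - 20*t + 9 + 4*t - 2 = 2*b^2 + 11*b + t*(-4*b - 16) + 12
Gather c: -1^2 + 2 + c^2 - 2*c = c^2 - 2*c + 1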